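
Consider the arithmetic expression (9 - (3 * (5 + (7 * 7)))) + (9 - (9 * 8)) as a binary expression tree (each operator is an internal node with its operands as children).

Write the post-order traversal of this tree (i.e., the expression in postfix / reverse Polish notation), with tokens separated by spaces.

Post-order on an expression tree gives postfix notation: for each operator, emit left operand, right operand, then the operator.

9 3 5 7 7 * + * - 9 9 8 * - +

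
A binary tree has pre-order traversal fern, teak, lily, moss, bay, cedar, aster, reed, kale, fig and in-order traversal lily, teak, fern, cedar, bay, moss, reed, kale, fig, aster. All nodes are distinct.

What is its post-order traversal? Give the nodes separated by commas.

lily, teak, cedar, bay, fig, kale, reed, aster, moss, fern

The first element of pre-order is the root; it splits in-order into left and right subtrees.
Root fern: left subtree has 2 nodes {lily, teak}, right has 7 {cedar, bay, moss, reed, kale, fig, aster}.
  Root teak: left subtree has 1 node {lily}, right has 0 { }.
  Root moss: left subtree has 2 nodes {cedar, bay}, right has 4 {reed, kale, fig, aster}.
    Root bay: left subtree has 1 node {cedar}, right has 0 { }.
    Root aster: left subtree has 3 nodes {reed, kale, fig}, right has 0 { }.
      Root reed: left subtree has 0 nodes { }, right has 2 {kale, fig}.
        Root kale: left subtree has 0 nodes { }, right has 1 {fig}.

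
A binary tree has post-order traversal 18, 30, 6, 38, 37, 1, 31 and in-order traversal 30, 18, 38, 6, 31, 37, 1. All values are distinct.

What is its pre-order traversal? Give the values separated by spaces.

The last element of post-order is the root; it splits in-order into left and right subtrees.
Root 31: left subtree has 4 nodes {30, 18, 38, 6}, right has 2 {37, 1}.
  Root 38: left subtree has 2 nodes {30, 18}, right has 1 {6}.
    Root 30: left subtree has 0 nodes { }, right has 1 {18}.
  Root 1: left subtree has 1 node {37}, right has 0 { }.

31 38 30 18 6 1 37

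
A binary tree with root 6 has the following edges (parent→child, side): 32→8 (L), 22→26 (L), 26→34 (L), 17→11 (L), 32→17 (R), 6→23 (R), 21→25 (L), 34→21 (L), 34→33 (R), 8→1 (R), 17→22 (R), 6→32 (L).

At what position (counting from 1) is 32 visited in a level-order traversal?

2

Level-order visits nodes level by level from the root, left to right within each level.
Level 0: 6
Level 1: 32, 23
Level 2: 8, 17
Level 3: 1, 11, 22
Level 4: 26
Level 5: 34
Level 6: 21, 33
Level 7: 25
Full level-order sequence: 6, 32, 23, 8, 17, 1, 11, 22, 26, 34, 21, 33, 25.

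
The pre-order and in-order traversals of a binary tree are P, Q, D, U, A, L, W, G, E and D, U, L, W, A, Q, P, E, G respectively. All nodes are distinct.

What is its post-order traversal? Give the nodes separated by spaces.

The first element of pre-order is the root; it splits in-order into left and right subtrees.
Root P: left subtree has 6 nodes {D, U, L, W, A, Q}, right has 2 {E, G}.
  Root Q: left subtree has 5 nodes {D, U, L, W, A}, right has 0 { }.
    Root D: left subtree has 0 nodes { }, right has 4 {U, L, W, A}.
      Root U: left subtree has 0 nodes { }, right has 3 {L, W, A}.
        Root A: left subtree has 2 nodes {L, W}, right has 0 { }.
          Root L: left subtree has 0 nodes { }, right has 1 {W}.
  Root G: left subtree has 1 node {E}, right has 0 { }.

W L A U D Q E G P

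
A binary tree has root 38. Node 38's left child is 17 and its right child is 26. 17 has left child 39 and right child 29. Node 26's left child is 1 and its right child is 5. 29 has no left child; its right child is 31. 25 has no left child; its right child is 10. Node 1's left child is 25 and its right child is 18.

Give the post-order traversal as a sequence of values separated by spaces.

39 31 29 17 10 25 18 1 5 26 38

Post-order visits the left subtree, then the right subtree, then the node.
At 38: go left to 17.
  At 17: go left to 39.
    39 is a leaf — visit 39.
  At 17: go right to 29.
    At 29: no left child.
    At 29: go right to 31.
      31 is a leaf — visit 31.
    Visit 29.
  Visit 17.
At 38: go right to 26.
  At 26: go left to 1.
    At 1: go left to 25.
      At 25: no left child.
      At 25: go right to 10.
        10 is a leaf — visit 10.
      Visit 25.
    At 1: go right to 18.
      18 is a leaf — visit 18.
    Visit 1.
  At 26: go right to 5.
    5 is a leaf — visit 5.
  Visit 26.
Visit 38.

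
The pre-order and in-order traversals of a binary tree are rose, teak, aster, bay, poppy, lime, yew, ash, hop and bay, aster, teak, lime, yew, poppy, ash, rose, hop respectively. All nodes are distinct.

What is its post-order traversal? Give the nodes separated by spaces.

bay aster yew lime ash poppy teak hop rose

The first element of pre-order is the root; it splits in-order into left and right subtrees.
Root rose: left subtree has 7 nodes {bay, aster, teak, lime, yew, poppy, ash}, right has 1 {hop}.
  Root teak: left subtree has 2 nodes {bay, aster}, right has 4 {lime, yew, poppy, ash}.
    Root aster: left subtree has 1 node {bay}, right has 0 { }.
    Root poppy: left subtree has 2 nodes {lime, yew}, right has 1 {ash}.
      Root lime: left subtree has 0 nodes { }, right has 1 {yew}.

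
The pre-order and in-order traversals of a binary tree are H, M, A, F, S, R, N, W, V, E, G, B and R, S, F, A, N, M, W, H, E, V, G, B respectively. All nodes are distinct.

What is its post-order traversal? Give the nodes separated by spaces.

R S F N A W M E B G V H

The first element of pre-order is the root; it splits in-order into left and right subtrees.
Root H: left subtree has 7 nodes {R, S, F, A, N, M, W}, right has 4 {E, V, G, B}.
  Root M: left subtree has 5 nodes {R, S, F, A, N}, right has 1 {W}.
    Root A: left subtree has 3 nodes {R, S, F}, right has 1 {N}.
      Root F: left subtree has 2 nodes {R, S}, right has 0 { }.
        Root S: left subtree has 1 node {R}, right has 0 { }.
  Root V: left subtree has 1 node {E}, right has 2 {G, B}.
    Root G: left subtree has 0 nodes { }, right has 1 {B}.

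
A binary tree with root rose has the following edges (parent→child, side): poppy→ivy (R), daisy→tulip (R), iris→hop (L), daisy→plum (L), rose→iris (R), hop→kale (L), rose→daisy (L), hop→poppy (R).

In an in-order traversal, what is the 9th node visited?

iris

In-order visits the left subtree, then the node, then the right subtree.
At rose: go left to daisy.
  At daisy: go left to plum.
    plum is a leaf — visit plum.
  Visit daisy.
  At daisy: go right to tulip.
    tulip is a leaf — visit tulip.
Visit rose.
At rose: go right to iris.
  At iris: go left to hop.
    At hop: go left to kale.
      kale is a leaf — visit kale.
    Visit hop.
    At hop: go right to poppy.
      At poppy: no left child.
      Visit poppy.
      At poppy: go right to ivy.
        ivy is a leaf — visit ivy.
  Visit iris.
  At iris: no right child.
Full in-order sequence: plum, daisy, tulip, rose, kale, hop, poppy, ivy, iris.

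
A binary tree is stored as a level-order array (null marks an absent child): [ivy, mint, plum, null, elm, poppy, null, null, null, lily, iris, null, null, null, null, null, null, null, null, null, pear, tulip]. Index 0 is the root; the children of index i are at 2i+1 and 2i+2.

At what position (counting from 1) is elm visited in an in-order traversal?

4

In-order visits the left subtree, then the node, then the right subtree.
At ivy: go left to mint.
  At mint: no left child.
  Visit mint.
  At mint: go right to elm.
    At elm: go left to lily.
      At lily: no left child.
      Visit lily.
      At lily: go right to pear.
        pear is a leaf — visit pear.
    Visit elm.
    At elm: go right to iris.
      At iris: go left to tulip.
        tulip is a leaf — visit tulip.
      Visit iris.
      At iris: no right child.
Visit ivy.
At ivy: go right to plum.
  At plum: go left to poppy.
    poppy is a leaf — visit poppy.
  Visit plum.
  At plum: no right child.
Full in-order sequence: mint, lily, pear, elm, tulip, iris, ivy, poppy, plum.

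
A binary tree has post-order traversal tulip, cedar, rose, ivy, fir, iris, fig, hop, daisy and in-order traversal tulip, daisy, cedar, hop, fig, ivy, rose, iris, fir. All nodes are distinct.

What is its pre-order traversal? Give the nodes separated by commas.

The last element of post-order is the root; it splits in-order into left and right subtrees.
Root daisy: left subtree has 1 node {tulip}, right has 7 {cedar, hop, fig, ivy, rose, iris, fir}.
  Root hop: left subtree has 1 node {cedar}, right has 5 {fig, ivy, rose, iris, fir}.
    Root fig: left subtree has 0 nodes { }, right has 4 {ivy, rose, iris, fir}.
      Root iris: left subtree has 2 nodes {ivy, rose}, right has 1 {fir}.
        Root ivy: left subtree has 0 nodes { }, right has 1 {rose}.

daisy, tulip, hop, cedar, fig, iris, ivy, rose, fir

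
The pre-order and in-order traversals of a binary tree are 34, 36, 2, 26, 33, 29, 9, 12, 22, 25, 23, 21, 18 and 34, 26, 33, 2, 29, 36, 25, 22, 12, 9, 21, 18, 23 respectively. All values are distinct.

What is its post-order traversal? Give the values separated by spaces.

The first element of pre-order is the root; it splits in-order into left and right subtrees.
Root 34: left subtree has 0 nodes { }, right has 12 {26, 33, 2, 29, 36, 25, 22, 12, 9, 21, 18, 23}.
  Root 36: left subtree has 4 nodes {26, 33, 2, 29}, right has 7 {25, 22, 12, 9, 21, 18, 23}.
    Root 2: left subtree has 2 nodes {26, 33}, right has 1 {29}.
      Root 26: left subtree has 0 nodes { }, right has 1 {33}.
    Root 9: left subtree has 3 nodes {25, 22, 12}, right has 3 {21, 18, 23}.
      Root 12: left subtree has 2 nodes {25, 22}, right has 0 { }.
        Root 22: left subtree has 1 node {25}, right has 0 { }.
      Root 23: left subtree has 2 nodes {21, 18}, right has 0 { }.
        Root 21: left subtree has 0 nodes { }, right has 1 {18}.

33 26 29 2 25 22 12 18 21 23 9 36 34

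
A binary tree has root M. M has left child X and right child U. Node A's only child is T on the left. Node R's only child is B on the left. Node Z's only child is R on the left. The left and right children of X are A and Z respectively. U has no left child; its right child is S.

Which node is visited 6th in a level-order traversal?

S

Level-order visits nodes level by level from the root, left to right within each level.
Level 0: M
Level 1: X, U
Level 2: A, Z, S
Level 3: T, R
Level 4: B
Full level-order sequence: M, X, U, A, Z, S, T, R, B.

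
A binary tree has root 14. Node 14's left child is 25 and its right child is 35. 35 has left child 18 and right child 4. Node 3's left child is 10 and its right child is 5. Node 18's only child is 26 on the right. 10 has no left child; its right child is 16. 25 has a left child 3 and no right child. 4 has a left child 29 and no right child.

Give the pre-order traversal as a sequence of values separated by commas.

14, 25, 3, 10, 16, 5, 35, 18, 26, 4, 29

Pre-order visits the node, then its left subtree, then its right subtree.
Visit 14.
At 14: go left to 25.
  Visit 25.
  At 25: go left to 3.
    Visit 3.
    At 3: go left to 10.
      Visit 10.
      At 10: no left child.
      At 10: go right to 16.
        16 is a leaf — visit 16.
    At 3: go right to 5.
      5 is a leaf — visit 5.
  At 25: no right child.
At 14: go right to 35.
  Visit 35.
  At 35: go left to 18.
    Visit 18.
    At 18: no left child.
    At 18: go right to 26.
      26 is a leaf — visit 26.
  At 35: go right to 4.
    Visit 4.
    At 4: go left to 29.
      29 is a leaf — visit 29.
    At 4: no right child.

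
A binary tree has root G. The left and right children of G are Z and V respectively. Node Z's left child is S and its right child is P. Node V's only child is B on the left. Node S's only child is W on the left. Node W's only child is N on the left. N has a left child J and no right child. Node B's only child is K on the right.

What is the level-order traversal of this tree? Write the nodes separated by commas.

Level-order visits nodes level by level from the root, left to right within each level.
Level 0: G
Level 1: Z, V
Level 2: S, P, B
Level 3: W, K
Level 4: N
Level 5: J

G, Z, V, S, P, B, W, K, N, J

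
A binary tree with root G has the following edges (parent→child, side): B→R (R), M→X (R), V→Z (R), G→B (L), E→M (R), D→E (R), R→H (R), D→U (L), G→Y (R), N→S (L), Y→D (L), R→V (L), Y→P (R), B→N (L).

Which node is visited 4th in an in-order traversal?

In-order visits the left subtree, then the node, then the right subtree.
At G: go left to B.
  At B: go left to N.
    At N: go left to S.
      S is a leaf — visit S.
    Visit N.
    At N: no right child.
  Visit B.
  At B: go right to R.
    At R: go left to V.
      At V: no left child.
      Visit V.
      At V: go right to Z.
        Z is a leaf — visit Z.
    Visit R.
    At R: go right to H.
      H is a leaf — visit H.
Visit G.
At G: go right to Y.
  At Y: go left to D.
    At D: go left to U.
      U is a leaf — visit U.
    Visit D.
    At D: go right to E.
      At E: no left child.
      Visit E.
      At E: go right to M.
        At M: no left child.
        Visit M.
        At M: go right to X.
          X is a leaf — visit X.
  Visit Y.
  At Y: go right to P.
    P is a leaf — visit P.
Full in-order sequence: S, N, B, V, Z, R, H, G, U, D, E, M, X, Y, P.

V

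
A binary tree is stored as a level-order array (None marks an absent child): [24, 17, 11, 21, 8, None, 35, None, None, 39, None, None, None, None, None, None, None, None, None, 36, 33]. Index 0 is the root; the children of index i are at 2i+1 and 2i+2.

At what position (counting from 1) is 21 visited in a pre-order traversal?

3

Pre-order visits the node, then its left subtree, then its right subtree.
Visit 24.
At 24: go left to 17.
  Visit 17.
  At 17: go left to 21.
    21 is a leaf — visit 21.
  At 17: go right to 8.
    Visit 8.
    At 8: go left to 39.
      Visit 39.
      At 39: go left to 36.
        36 is a leaf — visit 36.
      At 39: go right to 33.
        33 is a leaf — visit 33.
    At 8: no right child.
At 24: go right to 11.
  Visit 11.
  At 11: no left child.
  At 11: go right to 35.
    35 is a leaf — visit 35.
Full pre-order sequence: 24, 17, 21, 8, 39, 36, 33, 11, 35.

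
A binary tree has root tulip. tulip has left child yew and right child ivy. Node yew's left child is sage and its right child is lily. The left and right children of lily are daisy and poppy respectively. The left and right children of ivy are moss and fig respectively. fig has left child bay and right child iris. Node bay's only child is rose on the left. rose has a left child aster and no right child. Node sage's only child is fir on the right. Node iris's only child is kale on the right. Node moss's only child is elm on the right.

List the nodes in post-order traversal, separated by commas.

Post-order visits the left subtree, then the right subtree, then the node.
At tulip: go left to yew.
  At yew: go left to sage.
    At sage: no left child.
    At sage: go right to fir.
      fir is a leaf — visit fir.
    Visit sage.
  At yew: go right to lily.
    At lily: go left to daisy.
      daisy is a leaf — visit daisy.
    At lily: go right to poppy.
      poppy is a leaf — visit poppy.
    Visit lily.
  Visit yew.
At tulip: go right to ivy.
  At ivy: go left to moss.
    At moss: no left child.
    At moss: go right to elm.
      elm is a leaf — visit elm.
    Visit moss.
  At ivy: go right to fig.
    At fig: go left to bay.
      At bay: go left to rose.
        At rose: go left to aster.
          aster is a leaf — visit aster.
        At rose: no right child.
        Visit rose.
      At bay: no right child.
      Visit bay.
    At fig: go right to iris.
      At iris: no left child.
      At iris: go right to kale.
        kale is a leaf — visit kale.
      Visit iris.
    Visit fig.
  Visit ivy.
Visit tulip.

fir, sage, daisy, poppy, lily, yew, elm, moss, aster, rose, bay, kale, iris, fig, ivy, tulip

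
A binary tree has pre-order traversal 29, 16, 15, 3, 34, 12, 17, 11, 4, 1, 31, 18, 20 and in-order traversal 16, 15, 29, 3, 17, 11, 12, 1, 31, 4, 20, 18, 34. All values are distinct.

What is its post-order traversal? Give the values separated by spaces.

15 16 11 17 31 1 20 18 4 12 34 3 29

The first element of pre-order is the root; it splits in-order into left and right subtrees.
Root 29: left subtree has 2 nodes {16, 15}, right has 10 {3, 17, 11, 12, 1, 31, 4, 20, 18, 34}.
  Root 16: left subtree has 0 nodes { }, right has 1 {15}.
  Root 3: left subtree has 0 nodes { }, right has 9 {17, 11, 12, 1, 31, 4, 20, 18, 34}.
    Root 34: left subtree has 8 nodes {17, 11, 12, 1, 31, 4, 20, 18}, right has 0 { }.
      Root 12: left subtree has 2 nodes {17, 11}, right has 5 {1, 31, 4, 20, 18}.
        Root 17: left subtree has 0 nodes { }, right has 1 {11}.
        Root 4: left subtree has 2 nodes {1, 31}, right has 2 {20, 18}.
          Root 1: left subtree has 0 nodes { }, right has 1 {31}.
          Root 18: left subtree has 1 node {20}, right has 0 { }.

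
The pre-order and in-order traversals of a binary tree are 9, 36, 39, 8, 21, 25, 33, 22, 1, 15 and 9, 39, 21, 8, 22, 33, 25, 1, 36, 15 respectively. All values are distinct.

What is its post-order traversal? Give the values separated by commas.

21, 22, 33, 1, 25, 8, 39, 15, 36, 9

The first element of pre-order is the root; it splits in-order into left and right subtrees.
Root 9: left subtree has 0 nodes { }, right has 9 {39, 21, 8, 22, 33, 25, 1, 36, 15}.
  Root 36: left subtree has 7 nodes {39, 21, 8, 22, 33, 25, 1}, right has 1 {15}.
    Root 39: left subtree has 0 nodes { }, right has 6 {21, 8, 22, 33, 25, 1}.
      Root 8: left subtree has 1 node {21}, right has 4 {22, 33, 25, 1}.
        Root 25: left subtree has 2 nodes {22, 33}, right has 1 {1}.
          Root 33: left subtree has 1 node {22}, right has 0 { }.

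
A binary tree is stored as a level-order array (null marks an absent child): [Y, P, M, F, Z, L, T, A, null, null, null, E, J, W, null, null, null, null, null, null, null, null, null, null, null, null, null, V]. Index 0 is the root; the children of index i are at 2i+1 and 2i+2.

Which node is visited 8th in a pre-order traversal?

E

Pre-order visits the node, then its left subtree, then its right subtree.
Visit Y.
At Y: go left to P.
  Visit P.
  At P: go left to F.
    Visit F.
    At F: go left to A.
      A is a leaf — visit A.
    At F: no right child.
  At P: go right to Z.
    Z is a leaf — visit Z.
At Y: go right to M.
  Visit M.
  At M: go left to L.
    Visit L.
    At L: go left to E.
      E is a leaf — visit E.
    At L: go right to J.
      J is a leaf — visit J.
  At M: go right to T.
    Visit T.
    At T: go left to W.
      Visit W.
      At W: go left to V.
        V is a leaf — visit V.
      At W: no right child.
    At T: no right child.
Full pre-order sequence: Y, P, F, A, Z, M, L, E, J, T, W, V.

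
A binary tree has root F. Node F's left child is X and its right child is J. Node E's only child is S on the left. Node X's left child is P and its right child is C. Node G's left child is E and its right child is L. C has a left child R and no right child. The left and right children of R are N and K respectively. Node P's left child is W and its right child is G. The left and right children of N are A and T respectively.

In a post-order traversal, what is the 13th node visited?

X

Post-order visits the left subtree, then the right subtree, then the node.
At F: go left to X.
  At X: go left to P.
    At P: go left to W.
      W is a leaf — visit W.
    At P: go right to G.
      At G: go left to E.
        At E: go left to S.
          S is a leaf — visit S.
        At E: no right child.
        Visit E.
      At G: go right to L.
        L is a leaf — visit L.
      Visit G.
    Visit P.
  At X: go right to C.
    At C: go left to R.
      At R: go left to N.
        At N: go left to A.
          A is a leaf — visit A.
        At N: go right to T.
          T is a leaf — visit T.
        Visit N.
      At R: go right to K.
        K is a leaf — visit K.
      Visit R.
    At C: no right child.
    Visit C.
  Visit X.
At F: go right to J.
  J is a leaf — visit J.
Visit F.
Full post-order sequence: W, S, E, L, G, P, A, T, N, K, R, C, X, J, F.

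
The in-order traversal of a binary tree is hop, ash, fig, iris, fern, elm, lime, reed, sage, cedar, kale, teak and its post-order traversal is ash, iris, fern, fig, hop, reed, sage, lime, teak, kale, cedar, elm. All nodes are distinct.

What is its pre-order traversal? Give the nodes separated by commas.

elm, hop, fig, ash, fern, iris, cedar, lime, sage, reed, kale, teak

The last element of post-order is the root; it splits in-order into left and right subtrees.
Root elm: left subtree has 5 nodes {hop, ash, fig, iris, fern}, right has 6 {lime, reed, sage, cedar, kale, teak}.
  Root hop: left subtree has 0 nodes { }, right has 4 {ash, fig, iris, fern}.
    Root fig: left subtree has 1 node {ash}, right has 2 {iris, fern}.
      Root fern: left subtree has 1 node {iris}, right has 0 { }.
  Root cedar: left subtree has 3 nodes {lime, reed, sage}, right has 2 {kale, teak}.
    Root lime: left subtree has 0 nodes { }, right has 2 {reed, sage}.
      Root sage: left subtree has 1 node {reed}, right has 0 { }.
    Root kale: left subtree has 0 nodes { }, right has 1 {teak}.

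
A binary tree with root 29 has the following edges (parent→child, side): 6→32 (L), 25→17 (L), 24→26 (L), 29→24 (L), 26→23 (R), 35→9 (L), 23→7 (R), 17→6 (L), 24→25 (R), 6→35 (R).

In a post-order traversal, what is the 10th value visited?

24

Post-order visits the left subtree, then the right subtree, then the node.
At 29: go left to 24.
  At 24: go left to 26.
    At 26: no left child.
    At 26: go right to 23.
      At 23: no left child.
      At 23: go right to 7.
        7 is a leaf — visit 7.
      Visit 23.
    Visit 26.
  At 24: go right to 25.
    At 25: go left to 17.
      At 17: go left to 6.
        At 6: go left to 32.
          32 is a leaf — visit 32.
        At 6: go right to 35.
          At 35: go left to 9.
            9 is a leaf — visit 9.
          At 35: no right child.
          Visit 35.
        Visit 6.
      At 17: no right child.
      Visit 17.
    At 25: no right child.
    Visit 25.
  Visit 24.
At 29: no right child.
Visit 29.
Full post-order sequence: 7, 23, 26, 32, 9, 35, 6, 17, 25, 24, 29.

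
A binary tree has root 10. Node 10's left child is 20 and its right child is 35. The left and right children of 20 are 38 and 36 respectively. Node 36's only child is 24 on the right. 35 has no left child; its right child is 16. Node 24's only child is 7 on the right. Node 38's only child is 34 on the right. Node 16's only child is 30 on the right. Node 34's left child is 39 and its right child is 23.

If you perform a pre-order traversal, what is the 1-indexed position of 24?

Pre-order visits the node, then its left subtree, then its right subtree.
Visit 10.
At 10: go left to 20.
  Visit 20.
  At 20: go left to 38.
    Visit 38.
    At 38: no left child.
    At 38: go right to 34.
      Visit 34.
      At 34: go left to 39.
        39 is a leaf — visit 39.
      At 34: go right to 23.
        23 is a leaf — visit 23.
  At 20: go right to 36.
    Visit 36.
    At 36: no left child.
    At 36: go right to 24.
      Visit 24.
      At 24: no left child.
      At 24: go right to 7.
        7 is a leaf — visit 7.
At 10: go right to 35.
  Visit 35.
  At 35: no left child.
  At 35: go right to 16.
    Visit 16.
    At 16: no left child.
    At 16: go right to 30.
      30 is a leaf — visit 30.
Full pre-order sequence: 10, 20, 38, 34, 39, 23, 36, 24, 7, 35, 16, 30.

8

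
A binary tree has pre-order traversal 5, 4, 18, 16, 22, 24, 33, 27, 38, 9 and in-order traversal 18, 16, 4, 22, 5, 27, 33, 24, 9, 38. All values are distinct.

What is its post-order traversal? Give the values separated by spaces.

The first element of pre-order is the root; it splits in-order into left and right subtrees.
Root 5: left subtree has 4 nodes {18, 16, 4, 22}, right has 5 {27, 33, 24, 9, 38}.
  Root 4: left subtree has 2 nodes {18, 16}, right has 1 {22}.
    Root 18: left subtree has 0 nodes { }, right has 1 {16}.
  Root 24: left subtree has 2 nodes {27, 33}, right has 2 {9, 38}.
    Root 33: left subtree has 1 node {27}, right has 0 { }.
    Root 38: left subtree has 1 node {9}, right has 0 { }.

16 18 22 4 27 33 9 38 24 5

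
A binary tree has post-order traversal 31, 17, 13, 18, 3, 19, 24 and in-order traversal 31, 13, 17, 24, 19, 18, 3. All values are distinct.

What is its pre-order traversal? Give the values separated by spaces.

The last element of post-order is the root; it splits in-order into left and right subtrees.
Root 24: left subtree has 3 nodes {31, 13, 17}, right has 3 {19, 18, 3}.
  Root 13: left subtree has 1 node {31}, right has 1 {17}.
  Root 19: left subtree has 0 nodes { }, right has 2 {18, 3}.
    Root 3: left subtree has 1 node {18}, right has 0 { }.

24 13 31 17 19 3 18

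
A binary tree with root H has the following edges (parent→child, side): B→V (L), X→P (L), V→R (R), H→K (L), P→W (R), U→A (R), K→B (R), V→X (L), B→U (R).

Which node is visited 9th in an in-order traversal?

A

In-order visits the left subtree, then the node, then the right subtree.
At H: go left to K.
  At K: no left child.
  Visit K.
  At K: go right to B.
    At B: go left to V.
      At V: go left to X.
        At X: go left to P.
          At P: no left child.
          Visit P.
          At P: go right to W.
            W is a leaf — visit W.
        Visit X.
        At X: no right child.
      Visit V.
      At V: go right to R.
        R is a leaf — visit R.
    Visit B.
    At B: go right to U.
      At U: no left child.
      Visit U.
      At U: go right to A.
        A is a leaf — visit A.
Visit H.
At H: no right child.
Full in-order sequence: K, P, W, X, V, R, B, U, A, H.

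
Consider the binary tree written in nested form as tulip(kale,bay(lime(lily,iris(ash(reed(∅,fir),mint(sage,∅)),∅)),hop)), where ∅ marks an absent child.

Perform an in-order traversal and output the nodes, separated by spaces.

In-order visits the left subtree, then the node, then the right subtree.
At tulip: go left to kale.
  kale is a leaf — visit kale.
Visit tulip.
At tulip: go right to bay.
  At bay: go left to lime.
    At lime: go left to lily.
      lily is a leaf — visit lily.
    Visit lime.
    At lime: go right to iris.
      At iris: go left to ash.
        At ash: go left to reed.
          At reed: no left child.
          Visit reed.
          At reed: go right to fir.
            fir is a leaf — visit fir.
        Visit ash.
        At ash: go right to mint.
          At mint: go left to sage.
            sage is a leaf — visit sage.
          Visit mint.
          At mint: no right child.
      Visit iris.
      At iris: no right child.
  Visit bay.
  At bay: go right to hop.
    hop is a leaf — visit hop.

kale tulip lily lime reed fir ash sage mint iris bay hop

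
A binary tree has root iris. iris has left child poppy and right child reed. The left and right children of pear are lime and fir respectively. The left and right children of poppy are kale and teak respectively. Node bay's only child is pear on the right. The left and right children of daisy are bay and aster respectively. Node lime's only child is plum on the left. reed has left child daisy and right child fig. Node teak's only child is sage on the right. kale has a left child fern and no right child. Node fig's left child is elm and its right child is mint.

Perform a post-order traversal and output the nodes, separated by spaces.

fern kale sage teak poppy plum lime fir pear bay aster daisy elm mint fig reed iris

Post-order visits the left subtree, then the right subtree, then the node.
At iris: go left to poppy.
  At poppy: go left to kale.
    At kale: go left to fern.
      fern is a leaf — visit fern.
    At kale: no right child.
    Visit kale.
  At poppy: go right to teak.
    At teak: no left child.
    At teak: go right to sage.
      sage is a leaf — visit sage.
    Visit teak.
  Visit poppy.
At iris: go right to reed.
  At reed: go left to daisy.
    At daisy: go left to bay.
      At bay: no left child.
      At bay: go right to pear.
        At pear: go left to lime.
          At lime: go left to plum.
            plum is a leaf — visit plum.
          At lime: no right child.
          Visit lime.
        At pear: go right to fir.
          fir is a leaf — visit fir.
        Visit pear.
      Visit bay.
    At daisy: go right to aster.
      aster is a leaf — visit aster.
    Visit daisy.
  At reed: go right to fig.
    At fig: go left to elm.
      elm is a leaf — visit elm.
    At fig: go right to mint.
      mint is a leaf — visit mint.
    Visit fig.
  Visit reed.
Visit iris.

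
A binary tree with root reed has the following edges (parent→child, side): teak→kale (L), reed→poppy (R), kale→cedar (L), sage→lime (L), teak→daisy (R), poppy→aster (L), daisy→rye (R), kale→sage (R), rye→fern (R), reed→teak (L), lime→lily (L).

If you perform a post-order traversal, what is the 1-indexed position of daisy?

Post-order visits the left subtree, then the right subtree, then the node.
At reed: go left to teak.
  At teak: go left to kale.
    At kale: go left to cedar.
      cedar is a leaf — visit cedar.
    At kale: go right to sage.
      At sage: go left to lime.
        At lime: go left to lily.
          lily is a leaf — visit lily.
        At lime: no right child.
        Visit lime.
      At sage: no right child.
      Visit sage.
    Visit kale.
  At teak: go right to daisy.
    At daisy: no left child.
    At daisy: go right to rye.
      At rye: no left child.
      At rye: go right to fern.
        fern is a leaf — visit fern.
      Visit rye.
    Visit daisy.
  Visit teak.
At reed: go right to poppy.
  At poppy: go left to aster.
    aster is a leaf — visit aster.
  At poppy: no right child.
  Visit poppy.
Visit reed.
Full post-order sequence: cedar, lily, lime, sage, kale, fern, rye, daisy, teak, aster, poppy, reed.

8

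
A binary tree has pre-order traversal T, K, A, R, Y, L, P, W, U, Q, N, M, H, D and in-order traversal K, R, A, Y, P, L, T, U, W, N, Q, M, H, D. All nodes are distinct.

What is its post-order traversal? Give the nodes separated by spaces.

The first element of pre-order is the root; it splits in-order into left and right subtrees.
Root T: left subtree has 6 nodes {K, R, A, Y, P, L}, right has 7 {U, W, N, Q, M, H, D}.
  Root K: left subtree has 0 nodes { }, right has 5 {R, A, Y, P, L}.
    Root A: left subtree has 1 node {R}, right has 3 {Y, P, L}.
      Root Y: left subtree has 0 nodes { }, right has 2 {P, L}.
        Root L: left subtree has 1 node {P}, right has 0 { }.
  Root W: left subtree has 1 node {U}, right has 5 {N, Q, M, H, D}.
    Root Q: left subtree has 1 node {N}, right has 3 {M, H, D}.
      Root M: left subtree has 0 nodes { }, right has 2 {H, D}.
        Root H: left subtree has 0 nodes { }, right has 1 {D}.

R P L Y A K U N D H M Q W T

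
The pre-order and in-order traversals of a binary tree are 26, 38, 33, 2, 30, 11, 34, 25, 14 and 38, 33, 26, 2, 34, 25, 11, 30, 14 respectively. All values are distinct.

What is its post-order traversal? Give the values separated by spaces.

33 38 25 34 11 14 30 2 26

The first element of pre-order is the root; it splits in-order into left and right subtrees.
Root 26: left subtree has 2 nodes {38, 33}, right has 6 {2, 34, 25, 11, 30, 14}.
  Root 38: left subtree has 0 nodes { }, right has 1 {33}.
  Root 2: left subtree has 0 nodes { }, right has 5 {34, 25, 11, 30, 14}.
    Root 30: left subtree has 3 nodes {34, 25, 11}, right has 1 {14}.
      Root 11: left subtree has 2 nodes {34, 25}, right has 0 { }.
        Root 34: left subtree has 0 nodes { }, right has 1 {25}.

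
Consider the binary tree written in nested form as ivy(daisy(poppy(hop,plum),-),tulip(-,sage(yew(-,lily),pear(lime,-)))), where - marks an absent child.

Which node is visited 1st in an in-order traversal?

In-order visits the left subtree, then the node, then the right subtree.
At ivy: go left to daisy.
  At daisy: go left to poppy.
    At poppy: go left to hop.
      hop is a leaf — visit hop.
    Visit poppy.
    At poppy: go right to plum.
      plum is a leaf — visit plum.
  Visit daisy.
  At daisy: no right child.
Visit ivy.
At ivy: go right to tulip.
  At tulip: no left child.
  Visit tulip.
  At tulip: go right to sage.
    At sage: go left to yew.
      At yew: no left child.
      Visit yew.
      At yew: go right to lily.
        lily is a leaf — visit lily.
    Visit sage.
    At sage: go right to pear.
      At pear: go left to lime.
        lime is a leaf — visit lime.
      Visit pear.
      At pear: no right child.
Full in-order sequence: hop, poppy, plum, daisy, ivy, tulip, yew, lily, sage, lime, pear.

hop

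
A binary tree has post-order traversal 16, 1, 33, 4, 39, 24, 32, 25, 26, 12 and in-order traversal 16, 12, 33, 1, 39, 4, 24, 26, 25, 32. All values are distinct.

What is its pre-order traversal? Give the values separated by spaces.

The last element of post-order is the root; it splits in-order into left and right subtrees.
Root 12: left subtree has 1 node {16}, right has 8 {33, 1, 39, 4, 24, 26, 25, 32}.
  Root 26: left subtree has 5 nodes {33, 1, 39, 4, 24}, right has 2 {25, 32}.
    Root 24: left subtree has 4 nodes {33, 1, 39, 4}, right has 0 { }.
      Root 39: left subtree has 2 nodes {33, 1}, right has 1 {4}.
        Root 33: left subtree has 0 nodes { }, right has 1 {1}.
    Root 25: left subtree has 0 nodes { }, right has 1 {32}.

12 16 26 24 39 33 1 4 25 32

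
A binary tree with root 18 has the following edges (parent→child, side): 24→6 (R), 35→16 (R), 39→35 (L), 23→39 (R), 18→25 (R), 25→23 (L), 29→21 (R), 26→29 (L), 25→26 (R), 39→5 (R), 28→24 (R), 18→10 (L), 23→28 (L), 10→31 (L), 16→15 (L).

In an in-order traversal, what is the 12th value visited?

In-order visits the left subtree, then the node, then the right subtree.
At 18: go left to 10.
  At 10: go left to 31.
    31 is a leaf — visit 31.
  Visit 10.
  At 10: no right child.
Visit 18.
At 18: go right to 25.
  At 25: go left to 23.
    At 23: go left to 28.
      At 28: no left child.
      Visit 28.
      At 28: go right to 24.
        At 24: no left child.
        Visit 24.
        At 24: go right to 6.
          6 is a leaf — visit 6.
    Visit 23.
    At 23: go right to 39.
      At 39: go left to 35.
        At 35: no left child.
        Visit 35.
        At 35: go right to 16.
          At 16: go left to 15.
            15 is a leaf — visit 15.
          Visit 16.
          At 16: no right child.
      Visit 39.
      At 39: go right to 5.
        5 is a leaf — visit 5.
  Visit 25.
  At 25: go right to 26.
    At 26: go left to 29.
      At 29: no left child.
      Visit 29.
      At 29: go right to 21.
        21 is a leaf — visit 21.
    Visit 26.
    At 26: no right child.
Full in-order sequence: 31, 10, 18, 28, 24, 6, 23, 35, 15, 16, 39, 5, 25, 29, 21, 26.

5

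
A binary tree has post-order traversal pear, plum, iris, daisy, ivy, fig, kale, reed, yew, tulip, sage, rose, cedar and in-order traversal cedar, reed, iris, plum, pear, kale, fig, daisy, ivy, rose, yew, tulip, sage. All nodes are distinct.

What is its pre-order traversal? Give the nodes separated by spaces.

The last element of post-order is the root; it splits in-order into left and right subtrees.
Root cedar: left subtree has 0 nodes { }, right has 12 {reed, iris, plum, pear, kale, fig, daisy, ivy, rose, yew, tulip, sage}.
  Root rose: left subtree has 8 nodes {reed, iris, plum, pear, kale, fig, daisy, ivy}, right has 3 {yew, tulip, sage}.
    Root reed: left subtree has 0 nodes { }, right has 7 {iris, plum, pear, kale, fig, daisy, ivy}.
      Root kale: left subtree has 3 nodes {iris, plum, pear}, right has 3 {fig, daisy, ivy}.
        Root iris: left subtree has 0 nodes { }, right has 2 {plum, pear}.
          Root plum: left subtree has 0 nodes { }, right has 1 {pear}.
        Root fig: left subtree has 0 nodes { }, right has 2 {daisy, ivy}.
          Root ivy: left subtree has 1 node {daisy}, right has 0 { }.
    Root sage: left subtree has 2 nodes {yew, tulip}, right has 0 { }.
      Root tulip: left subtree has 1 node {yew}, right has 0 { }.

cedar rose reed kale iris plum pear fig ivy daisy sage tulip yew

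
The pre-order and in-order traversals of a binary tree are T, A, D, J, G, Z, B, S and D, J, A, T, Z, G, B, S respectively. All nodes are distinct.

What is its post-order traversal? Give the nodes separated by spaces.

The first element of pre-order is the root; it splits in-order into left and right subtrees.
Root T: left subtree has 3 nodes {D, J, A}, right has 4 {Z, G, B, S}.
  Root A: left subtree has 2 nodes {D, J}, right has 0 { }.
    Root D: left subtree has 0 nodes { }, right has 1 {J}.
  Root G: left subtree has 1 node {Z}, right has 2 {B, S}.
    Root B: left subtree has 0 nodes { }, right has 1 {S}.

J D A Z S B G T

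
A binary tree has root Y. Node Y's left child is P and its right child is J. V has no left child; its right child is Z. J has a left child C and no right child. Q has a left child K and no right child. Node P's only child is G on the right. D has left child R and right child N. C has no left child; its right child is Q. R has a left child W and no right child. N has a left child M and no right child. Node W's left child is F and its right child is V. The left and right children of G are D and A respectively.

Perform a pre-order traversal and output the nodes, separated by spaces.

Y P G D R W F V Z N M A J C Q K

Pre-order visits the node, then its left subtree, then its right subtree.
Visit Y.
At Y: go left to P.
  Visit P.
  At P: no left child.
  At P: go right to G.
    Visit G.
    At G: go left to D.
      Visit D.
      At D: go left to R.
        Visit R.
        At R: go left to W.
          Visit W.
          At W: go left to F.
            F is a leaf — visit F.
          At W: go right to V.
            Visit V.
            At V: no left child.
            At V: go right to Z.
              Z is a leaf — visit Z.
        At R: no right child.
      At D: go right to N.
        Visit N.
        At N: go left to M.
          M is a leaf — visit M.
        At N: no right child.
    At G: go right to A.
      A is a leaf — visit A.
At Y: go right to J.
  Visit J.
  At J: go left to C.
    Visit C.
    At C: no left child.
    At C: go right to Q.
      Visit Q.
      At Q: go left to K.
        K is a leaf — visit K.
      At Q: no right child.
  At J: no right child.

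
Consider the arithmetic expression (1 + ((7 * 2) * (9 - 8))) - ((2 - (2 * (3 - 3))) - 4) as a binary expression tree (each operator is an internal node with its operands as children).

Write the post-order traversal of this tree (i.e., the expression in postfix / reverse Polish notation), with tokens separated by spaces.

Post-order on an expression tree gives postfix notation: for each operator, emit left operand, right operand, then the operator.

1 7 2 * 9 8 - * + 2 2 3 3 - * - 4 - -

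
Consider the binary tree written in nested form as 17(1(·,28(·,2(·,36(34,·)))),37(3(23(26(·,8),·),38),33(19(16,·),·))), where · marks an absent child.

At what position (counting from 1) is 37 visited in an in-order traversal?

12

In-order visits the left subtree, then the node, then the right subtree.
At 17: go left to 1.
  At 1: no left child.
  Visit 1.
  At 1: go right to 28.
    At 28: no left child.
    Visit 28.
    At 28: go right to 2.
      At 2: no left child.
      Visit 2.
      At 2: go right to 36.
        At 36: go left to 34.
          34 is a leaf — visit 34.
        Visit 36.
        At 36: no right child.
Visit 17.
At 17: go right to 37.
  At 37: go left to 3.
    At 3: go left to 23.
      At 23: go left to 26.
        At 26: no left child.
        Visit 26.
        At 26: go right to 8.
          8 is a leaf — visit 8.
      Visit 23.
      At 23: no right child.
    Visit 3.
    At 3: go right to 38.
      38 is a leaf — visit 38.
  Visit 37.
  At 37: go right to 33.
    At 33: go left to 19.
      At 19: go left to 16.
        16 is a leaf — visit 16.
      Visit 19.
      At 19: no right child.
    Visit 33.
    At 33: no right child.
Full in-order sequence: 1, 28, 2, 34, 36, 17, 26, 8, 23, 3, 38, 37, 16, 19, 33.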